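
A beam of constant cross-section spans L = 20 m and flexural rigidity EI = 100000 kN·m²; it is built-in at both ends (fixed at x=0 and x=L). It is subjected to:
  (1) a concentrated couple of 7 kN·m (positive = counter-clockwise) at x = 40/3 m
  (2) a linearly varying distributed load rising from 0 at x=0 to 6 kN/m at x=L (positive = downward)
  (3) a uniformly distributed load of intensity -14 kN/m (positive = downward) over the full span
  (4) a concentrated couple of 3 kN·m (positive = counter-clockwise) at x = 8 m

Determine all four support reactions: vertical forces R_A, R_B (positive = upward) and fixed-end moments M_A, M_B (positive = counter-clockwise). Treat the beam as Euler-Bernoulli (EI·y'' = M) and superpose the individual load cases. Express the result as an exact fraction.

Load 1 — applied couple M₀=7 kN·m at a=40/3 m (b=L-a=20/3):
  R_A = 6M₀ab/L³ = 6·7·(40/3)·(20/3)/20³ = 7/15 kN
  M_A = M₀b(2a-b)/L² = 7·(20/3)·(2·(40/3)-(20/3))/20² = 7/3 kN·m
  R_B = -6M₀ab/L³ = -6·7·(40/3)·(20/3)/20³ = -7/15 kN
  M_B = M₀a(2b-a)/L² = 7·(40/3)·(2·(20/3)-(40/3))/20² = 0 kN·m
Load 2 — triangular load w₀=6 kN/m (0→w₀ over full span):
  R_A = 3w₀L/20 = 3·6·20/20 = 18 kN
  M_A = w₀L²/30 = 6·20²/30 = 80 kN·m
  R_B = 7w₀L/20 = 7·6·20/20 = 42 kN
  M_B = -w₀L²/20 = -6·20²/20 = -120 kN·m
Load 3 — uniform load w=-14 kN/m over full span:
  R_A = wL/2 = (-14)·20/2 = -140 kN
  M_A = wL²/12 = (-14)·20²/12 = -1400/3 kN·m
  R_B = wL/2 = (-14)·20/2 = -140 kN
  M_B = -wL²/12 = -(-14)·20²/12 = 1400/3 kN·m
Load 4 — applied couple M₀=3 kN·m at a=8 m (b=L-a=12):
  R_A = 6M₀ab/L³ = 6·3·8·12/20³ = 27/125 kN
  M_A = M₀b(2a-b)/L² = 3·12·(2·8-12)/20² = 9/25 kN·m
  R_B = -6M₀ab/L³ = -6·3·8·12/20³ = -27/125 kN
  M_B = M₀a(2b-a)/L² = 3·8·(2·12-8)/20² = 24/25 kN·m
Superposition: R_A = -45494/375 kN, M_A = -28798/75 kN·m, R_B = -37006/375 kN, M_B = 26072/75 kN·m

R_A = -45494/375 kN, M_A = -28798/75 kN·m, R_B = -37006/375 kN, M_B = 26072/75 kN·m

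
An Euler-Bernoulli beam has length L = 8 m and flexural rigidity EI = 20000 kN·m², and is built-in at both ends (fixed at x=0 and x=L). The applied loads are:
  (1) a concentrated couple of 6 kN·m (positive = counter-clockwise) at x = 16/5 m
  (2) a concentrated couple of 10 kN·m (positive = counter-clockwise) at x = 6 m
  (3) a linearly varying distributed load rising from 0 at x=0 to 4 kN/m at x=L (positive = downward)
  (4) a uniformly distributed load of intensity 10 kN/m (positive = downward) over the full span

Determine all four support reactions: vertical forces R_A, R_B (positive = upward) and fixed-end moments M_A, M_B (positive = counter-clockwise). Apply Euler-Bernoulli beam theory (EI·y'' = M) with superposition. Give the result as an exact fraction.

R_A = 37829/800 kN, M_A = 39427/600 kN·m, R_B = 38971/800 kN, M_B = -39653/600 kN·m

Load 1 — applied couple M₀=6 kN·m at a=16/5 m (b=L-a=24/5):
  R_A = 6M₀ab/L³ = 6·6·(16/5)·(24/5)/8³ = 27/25 kN
  M_A = M₀b(2a-b)/L² = 6·(24/5)·(2·(16/5)-(24/5))/8² = 18/25 kN·m
  R_B = -6M₀ab/L³ = -6·6·(16/5)·(24/5)/8³ = -27/25 kN
  M_B = M₀a(2b-a)/L² = 6·(16/5)·(2·(24/5)-(16/5))/8² = 48/25 kN·m
Load 2 — applied couple M₀=10 kN·m at a=6 m (b=L-a=2):
  R_A = 6M₀ab/L³ = 6·10·6·2/8³ = 45/32 kN
  M_A = M₀b(2a-b)/L² = 10·2·(2·6-2)/8² = 25/8 kN·m
  R_B = -6M₀ab/L³ = -6·10·6·2/8³ = -45/32 kN
  M_B = M₀a(2b-a)/L² = 10·6·(2·2-6)/8² = -15/8 kN·m
Load 3 — triangular load w₀=4 kN/m (0→w₀ over full span):
  R_A = 3w₀L/20 = 3·4·8/20 = 24/5 kN
  M_A = w₀L²/30 = 4·8²/30 = 128/15 kN·m
  R_B = 7w₀L/20 = 7·4·8/20 = 56/5 kN
  M_B = -w₀L²/20 = -4·8²/20 = -64/5 kN·m
Load 4 — uniform load w=10 kN/m over full span:
  R_A = wL/2 = 10·8/2 = 40 kN
  M_A = wL²/12 = 10·8²/12 = 160/3 kN·m
  R_B = wL/2 = 10·8/2 = 40 kN
  M_B = -wL²/12 = -10·8²/12 = -160/3 kN·m
Superposition: R_A = 37829/800 kN, M_A = 39427/600 kN·m, R_B = 38971/800 kN, M_B = -39653/600 kN·m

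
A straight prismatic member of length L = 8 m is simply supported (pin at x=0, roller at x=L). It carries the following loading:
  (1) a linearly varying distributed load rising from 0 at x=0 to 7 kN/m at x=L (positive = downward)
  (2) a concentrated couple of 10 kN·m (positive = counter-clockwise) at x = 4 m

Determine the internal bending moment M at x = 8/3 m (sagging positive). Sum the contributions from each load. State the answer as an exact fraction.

M(8/3) = 2062/81 kN·m

Load 1 — triangular load w₀=7 kN/m (0→w₀ over full span):
  M_1 = w₀Lx/6 - w₀x³/(6L) = 7·8·(8/3)/6 - 7·(8/3)³/(6·8) = 1792/81 kN·m
Load 2 — applied couple M₀=10 kN·m at a=4 m (b=L-a=4):
  M_2 = M₀x/L  [x≤a] = 10·(8/3)/8 = 10/3 kN·m
Superposition: M = Σ M_i = 2062/81 kN·m ≈ 25.456790 kN·m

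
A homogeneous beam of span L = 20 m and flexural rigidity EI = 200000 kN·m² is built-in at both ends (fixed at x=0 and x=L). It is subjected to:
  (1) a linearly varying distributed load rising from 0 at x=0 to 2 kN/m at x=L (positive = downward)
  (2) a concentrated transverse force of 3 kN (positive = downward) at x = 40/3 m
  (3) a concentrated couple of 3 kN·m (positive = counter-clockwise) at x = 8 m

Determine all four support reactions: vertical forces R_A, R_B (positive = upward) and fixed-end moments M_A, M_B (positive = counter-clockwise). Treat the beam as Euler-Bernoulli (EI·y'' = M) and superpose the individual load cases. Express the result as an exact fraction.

R_A = 7868/1125 kN, M_A = 7081/225 kN·m, R_B = 18007/1125 kN, M_B = -10784/225 kN·m

Load 1 — triangular load w₀=2 kN/m (0→w₀ over full span):
  R_A = 3w₀L/20 = 3·2·20/20 = 6 kN
  M_A = w₀L²/30 = 2·20²/30 = 80/3 kN·m
  R_B = 7w₀L/20 = 7·2·20/20 = 14 kN
  M_B = -w₀L²/20 = -2·20²/20 = -40 kN·m
Load 2 — point force P=3 kN at a=40/3 m (b=L-a=20/3):
  R_A = Pb²(3a+b)/L³ = 3·(20/3)²·(3·(40/3)+(20/3))/20³ = 7/9 kN
  M_A = Pab²/L² = 3·(40/3)·(20/3)²/20² = 40/9 kN·m
  R_B = Pa²(a+3b)/L³ = 3·(40/3)²·((40/3)+3·(20/3))/20³ = 20/9 kN
  M_B = -Pa²b/L² = -3·(40/3)²·(20/3)/20² = -80/9 kN·m
Load 3 — applied couple M₀=3 kN·m at a=8 m (b=L-a=12):
  R_A = 6M₀ab/L³ = 6·3·8·12/20³ = 27/125 kN
  M_A = M₀b(2a-b)/L² = 3·12·(2·8-12)/20² = 9/25 kN·m
  R_B = -6M₀ab/L³ = -6·3·8·12/20³ = -27/125 kN
  M_B = M₀a(2b-a)/L² = 3·8·(2·12-8)/20² = 24/25 kN·m
Superposition: R_A = 7868/1125 kN, M_A = 7081/225 kN·m, R_B = 18007/1125 kN, M_B = -10784/225 kN·m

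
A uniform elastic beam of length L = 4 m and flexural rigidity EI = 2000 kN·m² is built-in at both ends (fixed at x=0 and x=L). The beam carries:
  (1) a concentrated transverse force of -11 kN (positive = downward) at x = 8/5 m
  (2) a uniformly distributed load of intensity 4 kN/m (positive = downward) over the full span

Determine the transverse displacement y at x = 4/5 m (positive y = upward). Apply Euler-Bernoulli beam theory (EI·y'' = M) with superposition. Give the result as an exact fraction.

Load 1 — point force P=-11 kN at a=8/5 m (b=L-a=12/5):
  y_1 = -Pb²x²(3aL-(3a+b)x)/(6L³EI)  [x≤a] = -(-11)·(12/5)²·(4/5)²·(3·(8/5)·4-(3·(8/5)+(12/5))·(4/5))/(6·4³·2000) = 1386/1953125 m
Load 2 — uniform load w=4 kN/m over full span:
  y_2 = -wx²(L-x)²/(24EI) = -4·(4/5)²·(4-(4/5))²/(24·2000) = -128/234375 m
Superposition: y = Σ y_i = 958/5859375 m ≈ 0.000163 m

y(4/5) = 958/5859375 m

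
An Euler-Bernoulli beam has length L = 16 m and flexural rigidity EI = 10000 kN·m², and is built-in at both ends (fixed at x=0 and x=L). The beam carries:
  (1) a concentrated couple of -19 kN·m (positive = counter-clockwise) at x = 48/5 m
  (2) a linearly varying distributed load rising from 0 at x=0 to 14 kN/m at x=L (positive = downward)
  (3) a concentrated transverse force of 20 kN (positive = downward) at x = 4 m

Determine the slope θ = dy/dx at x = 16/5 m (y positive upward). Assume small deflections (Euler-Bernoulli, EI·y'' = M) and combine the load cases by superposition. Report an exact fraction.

θ(16/5) = -30584/1171875 rad

Load 1 — applied couple M₀=-19 kN·m at a=48/5 m (b=L-a=32/5):
  θ_1 = (R_Ax²/2 - M_Ax)/EI  [x≤a] with R_A=-171/100, M_A=-152/25 = ((-171/100)·(16/5)²/2 - (-152/25)·(16/5))/10000 = 418/390625 rad
Load 2 — triangular load w₀=14 kN/m (0→w₀ over full span):
  θ_2 = -w₀(2x(L-x)(L-2x)(x+2L)+x²(L-x)²)/(120LEI) = -14·(2·(16/5)·(16-(16/5))·(16-2·(16/5))·((16/5)+2·16)+(16/5)²·(16-(16/5))²)/(120·16·10000) = -25088/1171875 rad
Load 3 — point force P=20 kN at a=4 m (b=L-a=12):
  θ_3 = -Pb²x(2aL-(3a+b)x)/(2L³EI)  [x≤a] = -20·12²·(16/5)·(2·4·16-(3·4+12)·(16/5))/(2·16³·10000) = -18/3125 rad
Superposition: θ = Σ θ_i = -30584/1171875 rad ≈ -0.026098 rad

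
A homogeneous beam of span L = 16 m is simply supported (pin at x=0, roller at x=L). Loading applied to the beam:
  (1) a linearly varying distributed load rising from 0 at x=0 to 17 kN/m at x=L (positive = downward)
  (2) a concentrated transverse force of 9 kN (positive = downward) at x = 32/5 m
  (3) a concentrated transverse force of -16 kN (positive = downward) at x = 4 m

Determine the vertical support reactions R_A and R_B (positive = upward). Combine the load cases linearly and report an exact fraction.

R_A = 581/15 kN, R_B = 1354/15 kN

Load 1 — triangular load w₀=17 kN/m (0→w₀ over full span):
  R_A = w₀L/6 = 17·16/6 = 136/3 kN
  R_B = w₀L/3 = 17·16/3 = 272/3 kN
Load 2 — point force P=9 kN at a=32/5 m (b=L-a=48/5):
  R_A = Pb/L = 9·(48/5)/16 = 27/5 kN
  R_B = Pa/L = 9·(32/5)/16 = 18/5 kN
Load 3 — point force P=-16 kN at a=4 m (b=L-a=12):
  R_A = Pb/L = (-16)·12/16 = -12 kN
  R_B = Pa/L = (-16)·4/16 = -4 kN
Superposition: R_A = 581/15 kN, R_B = 1354/15 kN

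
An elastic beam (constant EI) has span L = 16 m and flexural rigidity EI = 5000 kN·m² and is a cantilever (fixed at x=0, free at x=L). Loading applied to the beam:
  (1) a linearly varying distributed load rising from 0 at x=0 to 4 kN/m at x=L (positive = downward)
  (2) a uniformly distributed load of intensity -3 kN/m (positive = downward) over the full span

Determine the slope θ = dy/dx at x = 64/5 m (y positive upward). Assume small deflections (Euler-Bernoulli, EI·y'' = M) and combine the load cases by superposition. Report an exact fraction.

Load 1 — triangular load w₀=4 kN/m (0→w₀ over full span):
  θ_1 = (w₀Lx²/4-w₀L²x/3-w₀x⁴/(24L))/EI = (4·16·(64/5)²/4-4·16²·(64/5)/3-4·(64/5)⁴/(24·16))/5000 = -475136/1171875 rad
Load 2 — uniform load w=-3 kN/m over full span:
  θ_2 = -wx(x²-3Lx+3L²)/(6EI) = -(-3)·(64/5)·((64/5)²-3·16·(64/5)+3·16²)/(6·5000) = 31744/78125 rad
Superposition: θ = Σ θ_i = 1024/1171875 rad ≈ 0.000874 rad

θ(64/5) = 1024/1171875 rad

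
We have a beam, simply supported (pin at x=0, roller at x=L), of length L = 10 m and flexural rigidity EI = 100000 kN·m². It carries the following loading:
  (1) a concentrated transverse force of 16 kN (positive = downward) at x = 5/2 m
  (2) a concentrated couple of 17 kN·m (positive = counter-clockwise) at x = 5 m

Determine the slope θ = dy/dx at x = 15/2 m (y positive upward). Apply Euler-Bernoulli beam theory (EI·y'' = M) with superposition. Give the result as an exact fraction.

θ(15/2) = 463/960000 rad

Load 1 — point force P=16 kN at a=5/2 m (b=L-a=15/2):
  θ_1 = -Pa(2L²-6Lx+3x²+a²)/(6LEI)  [x>a] = -16·(5/2)·(2·10²-6·10·(15/2)+3·(15/2)²+(5/2)²)/(6·10·100000) = 1/2000 rad
Load 2 — applied couple M₀=17 kN·m at a=5 m (b=L-a=5):
  θ_2 = (M₀x²/(2L)-M₀(x-a)+C₁)/EI  [x>a] with C₁=M₀(3b²-L²)/(6L)=-85/12 = (17·(15/2)²/(2·10)-17·((15/2)-5)+(-85/12))/100000 = -17/960000 rad
Superposition: θ = Σ θ_i = 463/960000 rad ≈ 0.000482 rad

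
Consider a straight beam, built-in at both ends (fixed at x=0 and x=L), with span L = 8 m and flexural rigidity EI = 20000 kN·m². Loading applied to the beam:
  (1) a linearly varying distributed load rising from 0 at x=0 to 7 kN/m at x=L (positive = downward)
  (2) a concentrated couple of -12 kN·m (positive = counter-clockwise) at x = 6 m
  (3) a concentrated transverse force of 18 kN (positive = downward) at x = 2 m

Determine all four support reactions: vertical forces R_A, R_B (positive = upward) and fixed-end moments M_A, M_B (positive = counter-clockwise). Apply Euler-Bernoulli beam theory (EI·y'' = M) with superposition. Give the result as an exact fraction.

Load 1 — triangular load w₀=7 kN/m (0→w₀ over full span):
  R_A = 3w₀L/20 = 3·7·8/20 = 42/5 kN
  M_A = w₀L²/30 = 7·8²/30 = 224/15 kN·m
  R_B = 7w₀L/20 = 7·7·8/20 = 98/5 kN
  M_B = -w₀L²/20 = -7·8²/20 = -112/5 kN·m
Load 2 — applied couple M₀=-12 kN·m at a=6 m (b=L-a=2):
  R_A = 6M₀ab/L³ = 6·(-12)·6·2/8³ = -27/16 kN
  M_A = M₀b(2a-b)/L² = (-12)·2·(2·6-2)/8² = -15/4 kN·m
  R_B = -6M₀ab/L³ = -6·(-12)·6·2/8³ = 27/16 kN
  M_B = M₀a(2b-a)/L² = (-12)·6·(2·2-6)/8² = 9/4 kN·m
Load 3 — point force P=18 kN at a=2 m (b=L-a=6):
  R_A = Pb²(3a+b)/L³ = 18·6²·(3·2+6)/8³ = 243/16 kN
  M_A = Pab²/L² = 18·2·6²/8² = 81/4 kN·m
  R_B = Pa²(a+3b)/L³ = 18·2²·(2+3·6)/8³ = 45/16 kN
  M_B = -Pa²b/L² = -18·2²·6/8² = -27/4 kN·m
Superposition: R_A = 219/10 kN, M_A = 943/30 kN·m, R_B = 241/10 kN, M_B = -269/10 kN·m

R_A = 219/10 kN, M_A = 943/30 kN·m, R_B = 241/10 kN, M_B = -269/10 kN·m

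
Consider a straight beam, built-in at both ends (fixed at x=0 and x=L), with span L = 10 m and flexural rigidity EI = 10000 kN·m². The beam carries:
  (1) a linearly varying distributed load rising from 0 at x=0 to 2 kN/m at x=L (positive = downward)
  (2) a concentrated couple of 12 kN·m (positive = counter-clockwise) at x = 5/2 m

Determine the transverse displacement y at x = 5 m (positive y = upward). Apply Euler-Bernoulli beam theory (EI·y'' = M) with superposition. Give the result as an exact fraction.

y(5) = -7/9600 m

Load 1 — triangular load w₀=2 kN/m (0→w₀ over full span):
  y_1 = -w₀x²(L-x)²(x+2L)/(120LEI) = -2·5²·(10-5)²·(5+2·10)/(120·10·10000) = -1/384 m
Load 2 — applied couple M₀=12 kN·m at a=5/2 m (b=L-a=15/2):
  y_2 = (R_Ax³/6 - M_Ax²/2 - M₀(x-a)²/2)/EI  [x>a] with R_A=27/20, M_A=-9/4 = ((27/20)·5³/6 - (-9/4)·5²/2 - 12·(5-(5/2))²/2)/10000 = 3/1600 m
Superposition: y = Σ y_i = -7/9600 m ≈ -0.000729 m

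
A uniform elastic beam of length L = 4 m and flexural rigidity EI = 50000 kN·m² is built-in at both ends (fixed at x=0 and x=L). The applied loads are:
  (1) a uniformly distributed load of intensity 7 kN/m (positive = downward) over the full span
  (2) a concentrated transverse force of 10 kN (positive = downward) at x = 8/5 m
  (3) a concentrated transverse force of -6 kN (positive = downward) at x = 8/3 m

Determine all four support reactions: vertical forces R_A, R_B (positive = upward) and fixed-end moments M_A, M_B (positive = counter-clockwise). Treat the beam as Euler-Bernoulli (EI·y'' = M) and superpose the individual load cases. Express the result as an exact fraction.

Load 1 — uniform load w=7 kN/m over full span:
  R_A = wL/2 = 7·4/2 = 14 kN
  M_A = wL²/12 = 7·4²/12 = 28/3 kN·m
  R_B = wL/2 = 7·4/2 = 14 kN
  M_B = -wL²/12 = -7·4²/12 = -28/3 kN·m
Load 2 — point force P=10 kN at a=8/5 m (b=L-a=12/5):
  R_A = Pb²(3a+b)/L³ = 10·(12/5)²·(3·(8/5)+(12/5))/4³ = 162/25 kN
  M_A = Pab²/L² = 10·(8/5)·(12/5)²/4² = 144/25 kN·m
  R_B = Pa²(a+3b)/L³ = 10·(8/5)²·((8/5)+3·(12/5))/4³ = 88/25 kN
  M_B = -Pa²b/L² = -10·(8/5)²·(12/5)/4² = -96/25 kN·m
Load 3 — point force P=-6 kN at a=8/3 m (b=L-a=4/3):
  R_A = Pb²(3a+b)/L³ = (-6)·(4/3)²·(3·(8/3)+(4/3))/4³ = -14/9 kN
  M_A = Pab²/L² = (-6)·(8/3)·(4/3)²/4² = -16/9 kN·m
  R_B = Pa²(a+3b)/L³ = (-6)·(8/3)²·((8/3)+3·(4/3))/4³ = -40/9 kN
  M_B = -Pa²b/L² = -(-6)·(8/3)²·(4/3)/4² = 32/9 kN·m
Superposition: R_A = 4258/225 kN, M_A = 2996/225 kN·m, R_B = 2942/225 kN, M_B = -2164/225 kN·m

R_A = 4258/225 kN, M_A = 2996/225 kN·m, R_B = 2942/225 kN, M_B = -2164/225 kN·m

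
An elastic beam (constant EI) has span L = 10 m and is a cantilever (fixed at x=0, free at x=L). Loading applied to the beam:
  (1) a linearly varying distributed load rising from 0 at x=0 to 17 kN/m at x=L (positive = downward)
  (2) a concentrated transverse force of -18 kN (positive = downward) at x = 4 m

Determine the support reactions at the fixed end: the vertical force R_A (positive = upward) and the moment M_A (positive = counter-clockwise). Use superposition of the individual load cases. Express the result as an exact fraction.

Load 1 — triangular load w₀=17 kN/m (0→w₀ over full span):
  R_A = w₀L/2 = 17·10/2 = 85 kN
  M_A = w₀L²/3 = 17·10²/3 = 1700/3 kN·m
Load 2 — point force P=-18 kN at a=4 m (b=L-a=6):
  R_A = P = (-18) = -18 kN
  M_A = Pa = (-18)·4 = -72 kN·m
Superposition: R_A = 67 kN, M_A = 1484/3 kN·m

R_A = 67 kN, M_A = 1484/3 kN·m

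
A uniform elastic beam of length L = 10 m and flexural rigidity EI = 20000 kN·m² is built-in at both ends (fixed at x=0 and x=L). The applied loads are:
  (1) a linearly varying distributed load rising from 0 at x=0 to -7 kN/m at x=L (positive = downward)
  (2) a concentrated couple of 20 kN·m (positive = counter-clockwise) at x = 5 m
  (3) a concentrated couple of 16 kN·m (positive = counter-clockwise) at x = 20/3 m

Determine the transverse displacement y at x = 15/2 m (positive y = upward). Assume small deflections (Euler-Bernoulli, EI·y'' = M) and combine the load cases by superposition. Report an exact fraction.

Load 1 — triangular load w₀=-7 kN/m (0→w₀ over full span):
  y_1 = -w₀x²(L-x)²(x+2L)/(120LEI) = -(-7)·(15/2)²·(10-(15/2))²·((15/2)+2·10)/(120·10·20000) = 231/81920 m
Load 2 — applied couple M₀=20 kN·m at a=5 m (b=L-a=5):
  y_2 = (R_Ax³/6 - M_Ax²/2 - M₀(x-a)²/2)/EI  [x>a] with R_A=3, M_A=5 = (3·(15/2)³/6 - 5·(15/2)²/2 - 20·((15/2)-5)²/2)/20000 = 1/2560 m
Load 3 — applied couple M₀=16 kN·m at a=20/3 m (b=L-a=10/3):
  y_3 = (R_Ax³/6 - M_Ax²/2 - M₀(x-a)²/2)/EI  [x>a] with R_A=32/15, M_A=16/3 = ((32/15)·(15/2)³/6 - (16/3)·(15/2)²/2 - 16·((15/2)-(20/3))²/2)/20000 = -1/3600 m
Superposition: y = Σ y_i = 10811/3686400 m ≈ 0.002933 m

y(15/2) = 10811/3686400 m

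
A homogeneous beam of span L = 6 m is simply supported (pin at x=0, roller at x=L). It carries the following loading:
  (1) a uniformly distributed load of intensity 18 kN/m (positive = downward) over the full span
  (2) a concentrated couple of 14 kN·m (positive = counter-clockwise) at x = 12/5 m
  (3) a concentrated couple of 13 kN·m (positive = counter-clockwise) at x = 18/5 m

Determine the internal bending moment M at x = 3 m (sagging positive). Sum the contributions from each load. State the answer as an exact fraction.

M(3) = 161/2 kN·m

Load 1 — uniform load w=18 kN/m over full span:
  M_1 = wx(L-x)/2 = 18·3·(6-3)/2 = 81 kN·m
Load 2 — applied couple M₀=14 kN·m at a=12/5 m (b=L-a=18/5):
  M_2 = M₀x/L - M₀  [x>a] = 14·3/6 - 14 = -7 kN·m
Load 3 — applied couple M₀=13 kN·m at a=18/5 m (b=L-a=12/5):
  M_3 = M₀x/L  [x≤a] = 13·3/6 = 13/2 kN·m
Superposition: M = Σ M_i = 161/2 kN·m ≈ 80.500000 kN·m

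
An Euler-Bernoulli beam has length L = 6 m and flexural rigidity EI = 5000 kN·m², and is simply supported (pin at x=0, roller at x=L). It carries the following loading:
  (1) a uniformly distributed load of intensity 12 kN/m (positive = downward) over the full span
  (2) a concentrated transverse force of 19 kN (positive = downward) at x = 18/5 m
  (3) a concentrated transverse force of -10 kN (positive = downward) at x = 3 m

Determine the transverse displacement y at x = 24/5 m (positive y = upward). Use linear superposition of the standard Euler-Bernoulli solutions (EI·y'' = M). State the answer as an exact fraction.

Load 1 — uniform load w=12 kN/m over full span:
  y_1 = -wx(L³-2Lx²+x³)/(24EI) = -12·(24/5)·(6³-2·6·(24/5)²+(24/5)³)/(24·5000) = -9396/390625 m
Load 2 — point force P=19 kN at a=18/5 m (b=L-a=12/5):
  y_2 = -Pa(L-x)(2Lx-a²-x²)/(6LEI)  [x>a] = -19·(18/5)·(6-(24/5))·(2·6·(24/5)-(18/5)²-(24/5)²)/(6·6·5000) = -1539/156250 m
Load 3 — point force P=-10 kN at a=3 m (b=L-a=3):
  y_3 = -Pa(L-x)(2Lx-a²-x²)/(6LEI)  [x>a] = -(-10)·3·(6-(24/5))·(2·6·(24/5)-3²-(24/5)²)/(6·6·5000) = 639/125000 m
Superposition: y = Σ y_i = -89973/3125000 m ≈ -0.028791 m

y(24/5) = -89973/3125000 m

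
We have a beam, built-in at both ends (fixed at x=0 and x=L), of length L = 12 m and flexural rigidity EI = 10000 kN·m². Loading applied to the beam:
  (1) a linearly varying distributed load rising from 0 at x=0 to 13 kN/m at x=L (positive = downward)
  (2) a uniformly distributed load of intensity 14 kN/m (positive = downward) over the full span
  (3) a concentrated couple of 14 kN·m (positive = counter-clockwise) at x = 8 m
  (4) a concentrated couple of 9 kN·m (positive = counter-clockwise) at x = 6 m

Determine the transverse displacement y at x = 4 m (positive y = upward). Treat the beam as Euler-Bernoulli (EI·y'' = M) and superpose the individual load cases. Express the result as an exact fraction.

y(4) = -59597/675000 m

Load 1 — triangular load w₀=13 kN/m (0→w₀ over full span):
  y_1 = -w₀x²(L-x)²(x+2L)/(120LEI) = -13·4²·(12-4)²·(4+2·12)/(120·12·10000) = -728/28125 m
Load 2 — uniform load w=14 kN/m over full span:
  y_2 = -wx²(L-x)²/(24EI) = -14·4²·(12-4)²/(24·10000) = -112/1875 m
Load 3 — applied couple M₀=14 kN·m at a=8 m (b=L-a=4):
  y_3 = (R_Ax³/6 - M_Ax²/2)/EI  [x≤a] with R_A=14/9, M_A=14/3 = ((14/9)·4³/6 - (14/3)·4²/2)/10000 = -7/3375 m
Load 4 — applied couple M₀=9 kN·m at a=6 m (b=L-a=6):
  y_4 = (R_Ax³/6 - M_Ax²/2)/EI  [x≤a] with R_A=9/8, M_A=9/4 = ((9/8)·4³/6 - (9/4)·4²/2)/10000 = -3/5000 m
Superposition: y = Σ y_i = -59597/675000 m ≈ -0.088292 m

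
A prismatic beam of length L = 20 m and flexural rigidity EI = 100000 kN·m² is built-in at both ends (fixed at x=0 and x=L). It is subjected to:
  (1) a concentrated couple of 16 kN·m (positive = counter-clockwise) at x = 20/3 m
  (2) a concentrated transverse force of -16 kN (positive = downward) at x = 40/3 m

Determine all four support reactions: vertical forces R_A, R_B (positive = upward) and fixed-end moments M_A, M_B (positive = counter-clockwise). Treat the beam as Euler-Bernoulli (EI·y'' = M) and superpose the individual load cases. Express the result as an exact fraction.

Load 1 — applied couple M₀=16 kN·m at a=20/3 m (b=L-a=40/3):
  R_A = 6M₀ab/L³ = 6·16·(20/3)·(40/3)/20³ = 16/15 kN
  M_A = M₀b(2a-b)/L² = 16·(40/3)·(2·(20/3)-(40/3))/20² = 0 kN·m
  R_B = -6M₀ab/L³ = -6·16·(20/3)·(40/3)/20³ = -16/15 kN
  M_B = M₀a(2b-a)/L² = 16·(20/3)·(2·(40/3)-(20/3))/20² = 16/3 kN·m
Load 2 — point force P=-16 kN at a=40/3 m (b=L-a=20/3):
  R_A = Pb²(3a+b)/L³ = (-16)·(20/3)²·(3·(40/3)+(20/3))/20³ = -112/27 kN
  M_A = Pab²/L² = (-16)·(40/3)·(20/3)²/20² = -640/27 kN·m
  R_B = Pa²(a+3b)/L³ = (-16)·(40/3)²·((40/3)+3·(20/3))/20³ = -320/27 kN
  M_B = -Pa²b/L² = -(-16)·(40/3)²·(20/3)/20² = 1280/27 kN·m
Superposition: R_A = -416/135 kN, M_A = -640/27 kN·m, R_B = -1744/135 kN, M_B = 1424/27 kN·m

R_A = -416/135 kN, M_A = -640/27 kN·m, R_B = -1744/135 kN, M_B = 1424/27 kN·m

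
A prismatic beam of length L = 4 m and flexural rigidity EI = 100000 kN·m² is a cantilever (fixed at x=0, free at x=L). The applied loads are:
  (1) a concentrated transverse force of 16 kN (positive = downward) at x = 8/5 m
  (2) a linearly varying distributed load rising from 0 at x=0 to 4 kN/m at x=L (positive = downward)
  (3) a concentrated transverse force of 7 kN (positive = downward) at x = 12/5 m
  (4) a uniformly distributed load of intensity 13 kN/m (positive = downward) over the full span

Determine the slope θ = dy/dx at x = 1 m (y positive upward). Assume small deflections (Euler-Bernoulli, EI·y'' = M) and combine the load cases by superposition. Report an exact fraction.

θ(1) = -15413/12000000 rad

Load 1 — point force P=16 kN at a=8/5 m (b=L-a=12/5):
  θ_1 = -Px(2a-x)/(2EI)  [x≤a] = -16·1·(2·(8/5)-1)/(2·100000) = -11/62500 rad
Load 2 — triangular load w₀=4 kN/m (0→w₀ over full span):
  θ_2 = (w₀Lx²/4-w₀L²x/3-w₀x⁴/(24L))/EI = (4·4·1²/4-4·4²·1/3-4·1⁴/(24·4))/100000 = -139/800000 rad
Load 3 — point force P=7 kN at a=12/5 m (b=L-a=8/5):
  θ_3 = -Px(2a-x)/(2EI)  [x≤a] = -7·1·(2·(12/5)-1)/(2·100000) = -133/1000000 rad
Load 4 — uniform load w=13 kN/m over full span:
  θ_4 = -wx(x²-3Lx+3L²)/(6EI) = -13·1·(1²-3·4·1+3·4²)/(6·100000) = -481/600000 rad
Superposition: θ = Σ θ_i = -15413/12000000 rad ≈ -0.001284 rad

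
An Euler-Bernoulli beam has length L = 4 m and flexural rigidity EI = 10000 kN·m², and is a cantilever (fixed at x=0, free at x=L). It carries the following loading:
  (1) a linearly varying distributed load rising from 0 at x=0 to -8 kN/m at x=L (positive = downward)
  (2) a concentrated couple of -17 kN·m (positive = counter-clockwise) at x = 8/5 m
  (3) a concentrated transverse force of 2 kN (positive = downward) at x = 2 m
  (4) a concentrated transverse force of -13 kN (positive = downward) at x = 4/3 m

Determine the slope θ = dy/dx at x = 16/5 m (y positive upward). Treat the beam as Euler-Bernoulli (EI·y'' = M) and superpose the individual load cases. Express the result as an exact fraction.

θ(16/5) = 61463/14062500 rad

Load 1 — triangular load w₀=-8 kN/m (0→w₀ over full span):
  θ_1 = (w₀Lx²/4-w₀L²x/3-w₀x⁴/(24L))/EI = ((-8)·4·(16/5)²/4-(-8)·4²·(16/5)/3-(-8)·(16/5)⁴/(24·4))/10000 = 7424/1171875 rad
Load 2 — applied couple M₀=-17 kN·m at a=8/5 m (b=L-a=12/5):
  θ_2 = M₀a/EI  [x>a] = (-17)·(8/5)/10000 = -17/6250 rad
Load 3 — point force P=2 kN at a=2 m (b=L-a=2):
  θ_3 = -Pa²/(2EI)  [x>a] = -2·2²/(2·10000) = -1/2500 rad
Load 4 — point force P=-13 kN at a=4/3 m (b=L-a=8/3):
  θ_4 = -Pa²/(2EI)  [x>a] = -(-13)·(4/3)²/(2·10000) = 13/11250 rad
Superposition: θ = Σ θ_i = 61463/14062500 rad ≈ 0.004371 rad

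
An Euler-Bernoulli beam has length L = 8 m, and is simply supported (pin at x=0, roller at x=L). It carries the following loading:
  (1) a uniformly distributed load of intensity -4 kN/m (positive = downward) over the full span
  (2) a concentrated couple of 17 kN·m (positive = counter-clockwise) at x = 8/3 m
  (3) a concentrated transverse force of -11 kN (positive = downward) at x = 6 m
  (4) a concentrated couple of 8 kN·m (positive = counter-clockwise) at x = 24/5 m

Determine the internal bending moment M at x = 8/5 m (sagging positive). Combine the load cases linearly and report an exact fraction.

M(8/5) = -497/25 kN·m

Load 1 — uniform load w=-4 kN/m over full span:
  M_1 = wx(L-x)/2 = (-4)·(8/5)·(8-(8/5))/2 = -512/25 kN·m
Load 2 — applied couple M₀=17 kN·m at a=8/3 m (b=L-a=16/3):
  M_2 = M₀x/L  [x≤a] = 17·(8/5)/8 = 17/5 kN·m
Load 3 — point force P=-11 kN at a=6 m (b=L-a=2):
  M_3 = Pbx/L  [x≤a] = (-11)·2·(8/5)/8 = -22/5 kN·m
Load 4 — applied couple M₀=8 kN·m at a=24/5 m (b=L-a=16/5):
  M_4 = M₀x/L  [x≤a] = 8·(8/5)/8 = 8/5 kN·m
Superposition: M = Σ M_i = -497/25 kN·m ≈ -19.880000 kN·m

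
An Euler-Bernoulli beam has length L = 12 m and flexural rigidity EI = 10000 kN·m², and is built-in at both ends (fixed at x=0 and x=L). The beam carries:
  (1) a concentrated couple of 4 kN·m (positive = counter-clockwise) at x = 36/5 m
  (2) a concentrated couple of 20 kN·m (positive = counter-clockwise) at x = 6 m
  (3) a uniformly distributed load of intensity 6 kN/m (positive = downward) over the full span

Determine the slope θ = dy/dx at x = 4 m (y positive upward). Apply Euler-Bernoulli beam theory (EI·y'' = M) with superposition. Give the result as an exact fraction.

θ(4) = -102/15625 rad

Load 1 — applied couple M₀=4 kN·m at a=36/5 m (b=L-a=24/5):
  θ_1 = (R_Ax²/2 - M_Ax)/EI  [x≤a] with R_A=12/25, M_A=32/25 = ((12/25)·4²/2 - (32/25)·4)/10000 = -2/15625 rad
Load 2 — applied couple M₀=20 kN·m at a=6 m (b=L-a=6):
  θ_2 = (R_Ax²/2 - M_Ax)/EI  [x≤a] with R_A=5/2, M_A=5 = ((5/2)·4²/2 - 5·4)/10000 = 0 rad
Load 3 — uniform load w=6 kN/m over full span:
  θ_3 = -wx(L-x)(L-2x)/(12EI) = -6·4·(12-4)·(12-2·4)/(12·10000) = -4/625 rad
Superposition: θ = Σ θ_i = -102/15625 rad ≈ -0.006528 rad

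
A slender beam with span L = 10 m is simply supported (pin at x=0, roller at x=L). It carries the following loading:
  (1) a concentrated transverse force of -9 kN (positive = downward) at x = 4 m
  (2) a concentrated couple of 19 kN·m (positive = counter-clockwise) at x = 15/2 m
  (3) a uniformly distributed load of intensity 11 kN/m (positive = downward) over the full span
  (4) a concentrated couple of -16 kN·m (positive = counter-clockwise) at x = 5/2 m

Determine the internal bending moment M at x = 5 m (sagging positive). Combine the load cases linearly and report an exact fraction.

M(5) = 137 kN·m

Load 1 — point force P=-9 kN at a=4 m (b=L-a=6):
  M_1 = Pa(L-x)/L  [x>a] = (-9)·4·(10-5)/10 = -18 kN·m
Load 2 — applied couple M₀=19 kN·m at a=15/2 m (b=L-a=5/2):
  M_2 = M₀x/L  [x≤a] = 19·5/10 = 19/2 kN·m
Load 3 — uniform load w=11 kN/m over full span:
  M_3 = wx(L-x)/2 = 11·5·(10-5)/2 = 275/2 kN·m
Load 4 — applied couple M₀=-16 kN·m at a=5/2 m (b=L-a=15/2):
  M_4 = M₀x/L - M₀  [x>a] = (-16)·5/10 - (-16) = 8 kN·m
Superposition: M = Σ M_i = 137 kN·m ≈ 137.000000 kN·m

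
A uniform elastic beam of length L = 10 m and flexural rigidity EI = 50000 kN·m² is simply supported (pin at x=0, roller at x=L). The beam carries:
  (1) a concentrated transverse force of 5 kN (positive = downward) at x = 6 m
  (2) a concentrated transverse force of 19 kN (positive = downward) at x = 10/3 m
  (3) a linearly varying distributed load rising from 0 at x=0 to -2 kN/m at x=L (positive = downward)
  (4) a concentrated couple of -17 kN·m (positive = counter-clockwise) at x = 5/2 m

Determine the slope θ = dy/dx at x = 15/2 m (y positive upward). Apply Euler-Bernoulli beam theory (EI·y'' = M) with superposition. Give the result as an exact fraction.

θ(15/2) = 890351/518400000 rad

Load 1 — point force P=5 kN at a=6 m (b=L-a=4):
  θ_1 = -Pa(2L²-6Lx+3x²+a²)/(6LEI)  [x>a] = -5·6·(2·10²-6·10·(15/2)+3·(15/2)²+6²)/(6·10·50000) = 181/400000 rad
Load 2 — point force P=19 kN at a=10/3 m (b=L-a=20/3):
  θ_2 = -Pa(2L²-6Lx+3x²+a²)/(6LEI)  [x>a] = -19·(10/3)·(2·10²-6·10·(15/2)+3·(15/2)²+(10/3)²)/(6·10·50000) = 1919/1296000 rad
Load 3 — triangular load w₀=-2 kN/m (0→w₀ over full span):
  θ_3 = -w₀(7L⁴-30L²x²+15x⁴)/(360LEI) = -(-2)·(7·10⁴-30·10²·(15/2)²+15·(15/2)⁴)/(360·10·50000) = -1313/2304000 rad
Load 4 — applied couple M₀=-17 kN·m at a=5/2 m (b=L-a=15/2):
  θ_4 = (M₀x²/(2L)-M₀(x-a)+C₁)/EI  [x>a] with C₁=M₀(3b²-L²)/(6L)=-935/48 = ((-17)·(15/2)²/(2·10)-(-17)·((15/2)-(5/2))+(-935/48))/50000 = 17/48000 rad
Superposition: θ = Σ θ_i = 890351/518400000 rad ≈ 0.001717 rad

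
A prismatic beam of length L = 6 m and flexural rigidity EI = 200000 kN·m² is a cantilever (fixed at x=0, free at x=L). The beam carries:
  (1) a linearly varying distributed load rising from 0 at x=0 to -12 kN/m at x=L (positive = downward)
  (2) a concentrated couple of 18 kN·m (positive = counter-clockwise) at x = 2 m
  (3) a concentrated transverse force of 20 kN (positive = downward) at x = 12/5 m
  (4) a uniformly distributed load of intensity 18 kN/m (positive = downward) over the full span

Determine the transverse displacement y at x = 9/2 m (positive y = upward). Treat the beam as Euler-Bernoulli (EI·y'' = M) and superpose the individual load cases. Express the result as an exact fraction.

Load 1 — triangular load w₀=-12 kN/m (0→w₀ over full span):
  y_1 = (w₀Lx³/12-w₀L²x²/6-w₀x⁵/(120L))/EI = ((-12)·6·(9/2)³/12-(-12)·6²·(9/2)²/6-(-12)·(9/2)⁵/(120·6))/200000 = 602883/128000000 m
Load 2 — applied couple M₀=18 kN·m at a=2 m (b=L-a=4):
  y_2 = M₀a(2x-a)/(2EI)  [x>a] = 18·2·(2·(9/2)-2)/(2·200000) = 63/100000 m
Load 3 — point force P=20 kN at a=12/5 m (b=L-a=18/5):
  y_3 = -Pa²(3x-a)/(6EI)  [x>a] = -20·(12/5)²·(3·(9/2)-(12/5))/(6·200000) = -333/312500 m
Load 4 — uniform load w=18 kN/m over full span:
  y_4 = -wx²(x²-4Lx+6L²)/(24EI) = -18·(9/2)²·((9/2)²-4·6·(9/2)+6·6²)/(24·200000) = -124659/12800000 m
Superposition: y = Σ y_i = -3497319/640000000 m ≈ -0.005465 m

y(9/2) = -3497319/640000000 m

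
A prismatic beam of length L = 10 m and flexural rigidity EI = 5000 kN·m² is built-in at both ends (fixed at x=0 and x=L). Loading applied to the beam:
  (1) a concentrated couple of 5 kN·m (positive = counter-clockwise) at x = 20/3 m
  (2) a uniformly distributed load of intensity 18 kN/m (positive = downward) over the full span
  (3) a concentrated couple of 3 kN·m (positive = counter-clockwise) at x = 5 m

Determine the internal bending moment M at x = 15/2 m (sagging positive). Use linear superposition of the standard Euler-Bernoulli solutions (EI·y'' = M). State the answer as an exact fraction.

Load 1 — applied couple M₀=5 kN·m at a=20/3 m (b=L-a=10/3):
  M_1 = R_Ax - M_A - M₀  [x>a] with R_A=2/3, M_A=5/3 = (2/3)·(15/2) - (5/3) - 5 = -5/3 kN·m
Load 2 — uniform load w=18 kN/m over full span:
  M_2 = wLx/2 - wL²/12 - wx²/2 = 18·10·(15/2)/2 - 18·10²/12 - 18·(15/2)²/2 = 75/4 kN·m
Load 3 — applied couple M₀=3 kN·m at a=5 m (b=L-a=5):
  M_3 = R_Ax - M_A - M₀  [x>a] with R_A=9/20, M_A=3/4 = (9/20)·(15/2) - (3/4) - 3 = -3/8 kN·m
Superposition: M = Σ M_i = 401/24 kN·m ≈ 16.708333 kN·m

M(15/2) = 401/24 kN·m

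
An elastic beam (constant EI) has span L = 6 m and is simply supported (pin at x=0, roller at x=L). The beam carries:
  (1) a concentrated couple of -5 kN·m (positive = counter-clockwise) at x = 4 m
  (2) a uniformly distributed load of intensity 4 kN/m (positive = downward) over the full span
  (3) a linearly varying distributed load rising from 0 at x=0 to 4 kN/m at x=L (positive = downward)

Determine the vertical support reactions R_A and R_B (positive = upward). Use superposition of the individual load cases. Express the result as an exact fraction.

R_A = 91/6 kN, R_B = 125/6 kN

Load 1 — applied couple M₀=-5 kN·m at a=4 m (b=L-a=2):
  R_A = M₀/L = (-5)/6 = -5/6 kN
  R_B = -M₀/L = -(-5)/6 = 5/6 kN
Load 2 — uniform load w=4 kN/m over full span:
  R_A = wL/2 = 4·6/2 = 12 kN
  R_B = wL/2 = 4·6/2 = 12 kN
Load 3 — triangular load w₀=4 kN/m (0→w₀ over full span):
  R_A = w₀L/6 = 4·6/6 = 4 kN
  R_B = w₀L/3 = 4·6/3 = 8 kN
Superposition: R_A = 91/6 kN, R_B = 125/6 kN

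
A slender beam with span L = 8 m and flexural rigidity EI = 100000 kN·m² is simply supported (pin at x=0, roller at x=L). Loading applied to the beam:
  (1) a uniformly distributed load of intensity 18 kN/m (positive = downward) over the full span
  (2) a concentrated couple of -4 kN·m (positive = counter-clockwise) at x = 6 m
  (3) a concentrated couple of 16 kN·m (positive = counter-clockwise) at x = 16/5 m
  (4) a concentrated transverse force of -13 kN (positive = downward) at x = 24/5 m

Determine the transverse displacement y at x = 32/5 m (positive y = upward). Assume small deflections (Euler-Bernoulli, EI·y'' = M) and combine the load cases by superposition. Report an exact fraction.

Load 1 — uniform load w=18 kN/m over full span:
  y_1 = -wx(L³-2Lx²+x³)/(24EI) = -18·(32/5)·(8³-2·8·(32/5)²+(32/5)³)/(24·100000) = -11136/1953125 m
Load 2 — applied couple M₀=-4 kN·m at a=6 m (b=L-a=2):
  y_2 = (M₀x³/(6L)-M₀(x-a)²/2+C₁x)/EI  [x>a] with C₁=M₀(3b²-L²)/(6L)=13/3 = ((-4)·(32/5)³/(6·8)-(-4)·((32/5)-6)²/2+(13/3)·(32/5))/100000 = 97/1562500 m
Load 3 — applied couple M₀=16 kN·m at a=16/5 m (b=L-a=24/5):
  y_3 = (M₀x³/(6L)-M₀(x-a)²/2+C₁x)/EI  [x>a] with C₁=M₀(3b²-L²)/(6L)=128/75 = (16·(32/5)³/(6·8)-16·((32/5)-(16/5))²/2+(128/75)·(32/5))/100000 = 64/390625 m
Load 4 — point force P=-13 kN at a=24/5 m (b=L-a=16/5):
  y_4 = -Pa(L-x)(2Lx-a²-x²)/(6LEI)  [x>a] = -(-13)·(24/5)·(8-(32/5))·(2·8·(32/5)-(24/5)²-(32/5)²)/(6·8·100000) = 312/390625 m
Superposition: y = Σ y_i = -36539/7812500 m ≈ -0.004677 m

y(32/5) = -36539/7812500 m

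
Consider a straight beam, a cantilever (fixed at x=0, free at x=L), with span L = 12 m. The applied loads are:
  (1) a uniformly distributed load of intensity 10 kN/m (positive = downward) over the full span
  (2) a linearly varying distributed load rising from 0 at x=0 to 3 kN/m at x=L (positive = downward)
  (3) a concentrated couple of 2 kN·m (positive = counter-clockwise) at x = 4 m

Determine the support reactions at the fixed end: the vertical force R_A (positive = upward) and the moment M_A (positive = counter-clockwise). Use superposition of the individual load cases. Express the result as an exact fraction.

Load 1 — uniform load w=10 kN/m over full span:
  R_A = wL = 10·12 = 120 kN
  M_A = wL²/2 = 10·12²/2 = 720 kN·m
Load 2 — triangular load w₀=3 kN/m (0→w₀ over full span):
  R_A = w₀L/2 = 3·12/2 = 18 kN
  M_A = w₀L²/3 = 3·12²/3 = 144 kN·m
Load 3 — applied couple M₀=2 kN·m at a=4 m (b=L-a=8):
  R_A = 0 kN
  M_A = -M₀ = -2 kN·m
Superposition: R_A = 138 kN, M_A = 862 kN·m

R_A = 138 kN, M_A = 862 kN·m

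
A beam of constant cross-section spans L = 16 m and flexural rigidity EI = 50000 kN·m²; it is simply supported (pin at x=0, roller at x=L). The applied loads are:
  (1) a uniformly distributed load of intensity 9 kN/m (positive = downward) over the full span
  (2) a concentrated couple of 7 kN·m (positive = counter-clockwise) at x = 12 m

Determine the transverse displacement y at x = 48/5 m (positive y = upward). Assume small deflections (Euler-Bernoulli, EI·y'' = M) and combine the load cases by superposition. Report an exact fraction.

y(48/5) = -577727/3906250 m

Load 1 — uniform load w=9 kN/m over full span:
  y_1 = -wx(L³-2Lx²+x³)/(24EI) = -9·(48/5)·(16³-2·16·(48/5)²+(48/5)³)/(24·50000) = -285696/1953125 m
Load 2 — applied couple M₀=7 kN·m at a=12 m (b=L-a=4):
  y_2 = (M₀x³/(6L)+C₁x)/EI  [x≤a] with C₁=M₀(3b²-L²)/(6L)=-91/6 = (7·(48/5)³/(6·16)+(-91/6)·(48/5))/50000 = -1267/781250 m
Superposition: y = Σ y_i = -577727/3906250 m ≈ -0.147898 m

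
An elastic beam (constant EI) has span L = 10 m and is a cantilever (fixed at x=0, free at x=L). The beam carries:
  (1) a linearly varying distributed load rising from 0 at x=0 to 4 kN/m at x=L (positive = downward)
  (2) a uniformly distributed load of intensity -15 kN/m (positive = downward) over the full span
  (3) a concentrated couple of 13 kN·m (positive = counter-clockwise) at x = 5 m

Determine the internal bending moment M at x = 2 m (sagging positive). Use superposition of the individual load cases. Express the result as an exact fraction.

Load 1 — triangular load w₀=4 kN/m (0→w₀ over full span):
  M_1 = w₀Lx/2 - w₀L²/3 - w₀x³/(6L) = 4·10·2/2 - 4·10²/3 - 4·2³/(6·10) = -1408/15 kN·m
Load 2 — uniform load w=-15 kN/m over full span:
  M_2 = -w(L-x)²/2 = -(-15)·(10-2)²/2 = 480 kN·m
Load 3 — applied couple M₀=13 kN·m at a=5 m (b=L-a=5):
  M_3 = M₀  [x≤a] = 13 = 13 kN·m
Superposition: M = Σ M_i = 5987/15 kN·m ≈ 399.133333 kN·m

M(2) = 5987/15 kN·m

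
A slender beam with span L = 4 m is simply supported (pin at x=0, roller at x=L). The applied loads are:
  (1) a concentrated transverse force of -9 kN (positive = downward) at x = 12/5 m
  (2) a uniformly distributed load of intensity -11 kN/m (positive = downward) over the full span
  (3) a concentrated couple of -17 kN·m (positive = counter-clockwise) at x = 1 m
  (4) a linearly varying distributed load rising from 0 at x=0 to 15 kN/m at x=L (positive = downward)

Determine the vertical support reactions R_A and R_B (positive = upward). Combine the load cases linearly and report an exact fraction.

Load 1 — point force P=-9 kN at a=12/5 m (b=L-a=8/5):
  R_A = Pb/L = (-9)·(8/5)/4 = -18/5 kN
  R_B = Pa/L = (-9)·(12/5)/4 = -27/5 kN
Load 2 — uniform load w=-11 kN/m over full span:
  R_A = wL/2 = (-11)·4/2 = -22 kN
  R_B = wL/2 = (-11)·4/2 = -22 kN
Load 3 — applied couple M₀=-17 kN·m at a=1 m (b=L-a=3):
  R_A = M₀/L = (-17)/4 = -17/4 kN
  R_B = -M₀/L = -(-17)/4 = 17/4 kN
Load 4 — triangular load w₀=15 kN/m (0→w₀ over full span):
  R_A = w₀L/6 = 15·4/6 = 10 kN
  R_B = w₀L/3 = 15·4/3 = 20 kN
Superposition: R_A = -397/20 kN, R_B = -63/20 kN

R_A = -397/20 kN, R_B = -63/20 kN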